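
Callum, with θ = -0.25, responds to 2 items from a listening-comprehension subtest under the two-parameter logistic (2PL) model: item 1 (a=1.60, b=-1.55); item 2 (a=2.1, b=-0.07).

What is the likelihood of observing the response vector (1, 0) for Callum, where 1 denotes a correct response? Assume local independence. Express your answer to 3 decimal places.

P(θ) = 1 / (1 + exp(−a(θ − b)))
P_1 = 1/(1+e^{-2.0800}) = 0.8889
P_2 = 1/(1+e^{0.3780}) = 0.4066
L = P_1 × (1−P_2) = 0.8889 × 0.5934 = 0.52749

0.527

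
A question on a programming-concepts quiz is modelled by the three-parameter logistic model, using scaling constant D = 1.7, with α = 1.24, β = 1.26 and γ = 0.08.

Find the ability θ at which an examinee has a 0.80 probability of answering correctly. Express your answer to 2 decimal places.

1.87

P(θ) = γ + (1 − γ) · 1 / (1 + exp(−D·α(θ − β)))
Remove guessing floor: (0.80 − 0.08)/(1 − 0.08) = 0.7826
logit = ln(0.7826/0.2174) = 1.2809
θ = β + logit/(1.7·α) = 1.26 + 1.2809/2.1080 = 1.8677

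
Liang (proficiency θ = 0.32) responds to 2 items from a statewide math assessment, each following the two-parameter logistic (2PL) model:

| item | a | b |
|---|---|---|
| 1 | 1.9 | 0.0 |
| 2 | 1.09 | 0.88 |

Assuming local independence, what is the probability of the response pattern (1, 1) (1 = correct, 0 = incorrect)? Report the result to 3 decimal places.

P(θ) = 1 / (1 + exp(−a(θ − b)))
P_1 = 1/(1+e^{-0.6080}) = 0.6475
P_2 = 1/(1+e^{0.6104}) = 0.3520
L = P_1 × P_2 = 0.6475 × 0.3520 = 0.22789

0.228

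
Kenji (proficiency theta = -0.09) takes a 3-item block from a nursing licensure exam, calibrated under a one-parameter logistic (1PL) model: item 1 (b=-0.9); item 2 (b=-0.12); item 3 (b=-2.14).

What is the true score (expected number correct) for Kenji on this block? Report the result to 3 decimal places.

2.086

P(theta) = 1 / (1 + exp(−(theta − b)))
P_1 = 1/(1+e^{-0.8100}) = 0.6921
P_2 = 1/(1+e^{-0.0300}) = 0.5075
P_3 = 1/(1+e^{-2.0500}) = 0.8859
E[score] = 0.6921 + 0.5075 + 0.8859 = 2.0856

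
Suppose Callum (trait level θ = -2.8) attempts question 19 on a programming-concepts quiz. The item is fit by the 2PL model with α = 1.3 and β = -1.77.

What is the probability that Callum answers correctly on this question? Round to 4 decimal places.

0.2077

P(θ) = 1 / (1 + exp(−α(θ − β)))
Exponent: 1.3 × (-2.8 − (-1.77)) = -1.3390
1/(1 + e^{1.3390}) = 0.2077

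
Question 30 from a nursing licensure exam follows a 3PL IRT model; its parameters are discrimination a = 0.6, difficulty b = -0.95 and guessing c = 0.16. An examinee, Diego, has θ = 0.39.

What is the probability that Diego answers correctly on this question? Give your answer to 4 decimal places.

0.7403

P(θ) = c + (1 − c) · 1 / (1 + exp(−a(θ − b)))
Exponent: 0.6 × (0.39 − (-0.95)) = 0.8040
1/(1 + e^{-0.8040}) = 0.6908
P = 0.16 + 0.84 × 0.6908 = 0.7403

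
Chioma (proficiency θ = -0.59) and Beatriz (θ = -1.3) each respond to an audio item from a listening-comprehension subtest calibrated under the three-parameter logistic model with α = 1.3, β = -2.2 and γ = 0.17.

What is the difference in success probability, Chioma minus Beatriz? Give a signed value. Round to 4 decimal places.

P(θ) = γ + (1 − γ) · 1 / (1 + exp(−α(θ − β)))
P(Chioma) = 0.9089  [exponent 2.0930]
P(Beatriz) = 0.8034  [exponent 1.1700]
Difference = 0.9089 − 0.8034 = 0.1055

0.1055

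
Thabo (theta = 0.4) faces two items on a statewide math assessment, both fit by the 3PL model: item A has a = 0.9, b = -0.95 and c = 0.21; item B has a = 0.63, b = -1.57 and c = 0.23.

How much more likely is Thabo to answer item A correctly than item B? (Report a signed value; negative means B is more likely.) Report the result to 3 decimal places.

P(theta) = c + (1 − c) · 1 / (1 + exp(−a(theta − b)))
P_A = 0.8192
P_B = 0.8273
P_A − P_B = -0.0081

-0.008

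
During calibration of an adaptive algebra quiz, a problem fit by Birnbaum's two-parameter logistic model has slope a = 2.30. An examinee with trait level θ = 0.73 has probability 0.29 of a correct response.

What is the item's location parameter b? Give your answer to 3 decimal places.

P(θ) = 1 / (1 + exp(−a(θ − b)))
logit(0.29) = ln(0.29/0.71) = -0.8954
b = θ − logit/(a) = 0.73 − (-0.8954)/2.3000 = 1.1193

1.119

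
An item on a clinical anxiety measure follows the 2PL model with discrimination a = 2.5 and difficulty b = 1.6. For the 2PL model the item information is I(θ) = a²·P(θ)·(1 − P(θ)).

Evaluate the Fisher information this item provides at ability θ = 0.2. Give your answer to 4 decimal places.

P = 1/(1+e^{3.5000}) = 0.0293
P(1−P) = 0.0293 × 0.9707 = 0.0285
I = a² × P(1−P) = 2.5² × 0.0285 = 0.17783

0.1778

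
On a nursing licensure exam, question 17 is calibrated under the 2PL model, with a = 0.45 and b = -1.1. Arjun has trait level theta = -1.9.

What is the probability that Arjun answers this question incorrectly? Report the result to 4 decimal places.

P(theta) = 1 / (1 + exp(−a(theta − b)))
Exponent: 0.45 × (-1.9 − (-1.1)) = -0.3600
1/(1 + e^{0.3600}) = 0.4110
P(incorrect) = 1 − 0.4110 = 0.5890

0.5890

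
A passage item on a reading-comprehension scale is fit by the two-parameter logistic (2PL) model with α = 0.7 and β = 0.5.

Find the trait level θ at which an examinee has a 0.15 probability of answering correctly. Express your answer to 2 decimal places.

P(θ) = 1 / (1 + exp(−α(θ − β)))
logit = ln(0.1500/0.8500) = -1.7346
θ = β + logit/(α) = 0.5 + (-1.7346)/0.7000 = -1.9780

-1.98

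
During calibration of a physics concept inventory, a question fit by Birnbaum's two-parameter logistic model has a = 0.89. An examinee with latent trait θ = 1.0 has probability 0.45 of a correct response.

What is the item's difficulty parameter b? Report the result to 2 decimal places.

1.23

P(θ) = 1 / (1 + exp(−a(θ − b)))
logit(0.45) = ln(0.45/0.55) = -0.2007
b = θ − logit/(a) = 1.0 − (-0.2007)/0.8900 = 1.2255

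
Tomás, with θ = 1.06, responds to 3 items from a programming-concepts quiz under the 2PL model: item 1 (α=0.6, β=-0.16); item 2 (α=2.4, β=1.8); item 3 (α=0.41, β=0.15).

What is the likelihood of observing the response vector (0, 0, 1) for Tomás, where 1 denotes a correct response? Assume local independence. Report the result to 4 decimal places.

0.1645

P(θ) = 1 / (1 + exp(−α(θ − β)))
P_1 = 1/(1+e^{-0.7320}) = 0.6752
P_2 = 1/(1+e^{1.7760}) = 0.1448
P_3 = 1/(1+e^{-0.3731}) = 0.5922
L = (1−P_1) × (1−P_2) × P_3 = 0.3248 × 0.8552 × 0.5922 = 0.16448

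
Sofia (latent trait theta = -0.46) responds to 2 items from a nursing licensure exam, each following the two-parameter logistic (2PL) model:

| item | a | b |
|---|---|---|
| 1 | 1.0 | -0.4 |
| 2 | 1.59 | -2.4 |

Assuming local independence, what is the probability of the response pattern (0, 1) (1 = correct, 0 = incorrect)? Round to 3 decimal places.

0.492

P(theta) = 1 / (1 + exp(−a(theta − b)))
P_1 = 1/(1+e^{0.0600}) = 0.4850
P_2 = 1/(1+e^{-3.0846}) = 0.9563
L = (1−P_1) × P_2 = 0.5150 × 0.9563 = 0.49247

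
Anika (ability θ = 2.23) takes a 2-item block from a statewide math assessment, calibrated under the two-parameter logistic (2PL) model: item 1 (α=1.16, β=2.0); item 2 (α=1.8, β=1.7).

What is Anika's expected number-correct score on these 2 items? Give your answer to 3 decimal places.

P(θ) = 1 / (1 + exp(−α(θ − β)))
P_1 = 1/(1+e^{-0.2668}) = 0.5663
P_2 = 1/(1+e^{-0.9540}) = 0.7219
E[score] = 0.5663 + 0.7219 = 1.2882

1.288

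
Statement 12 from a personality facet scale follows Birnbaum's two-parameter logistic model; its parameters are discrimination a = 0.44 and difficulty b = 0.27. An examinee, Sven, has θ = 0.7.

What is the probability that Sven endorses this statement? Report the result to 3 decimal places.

P(θ) = 1 / (1 + exp(−a(θ − b)))
Exponent: 0.44 × (0.7 − 0.27) = 0.1892
1/(1 + e^{-0.1892}) = 0.5472

0.547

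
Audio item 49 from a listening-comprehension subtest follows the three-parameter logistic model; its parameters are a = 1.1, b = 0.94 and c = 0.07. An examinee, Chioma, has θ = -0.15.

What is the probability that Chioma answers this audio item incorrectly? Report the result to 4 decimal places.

P(θ) = c + (1 − c) · 1 / (1 + exp(−a(θ − b)))
Exponent: 1.1 × (-0.15 − 0.94) = -1.1990
1/(1 + e^{1.1990}) = 0.2317
P = 0.07 + 0.93 × 0.2317 = 0.2854
P(incorrect) = 1 − 0.2854 = 0.7146

0.7146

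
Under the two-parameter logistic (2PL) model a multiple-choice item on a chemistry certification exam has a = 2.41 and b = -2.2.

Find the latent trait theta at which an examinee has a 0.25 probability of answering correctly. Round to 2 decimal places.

-2.66

P(theta) = 1 / (1 + exp(−a(theta − b)))
logit = ln(0.2500/0.7500) = -1.0986
theta = b + logit/(a) = -2.2 + (-1.0986)/2.4100 = -2.6559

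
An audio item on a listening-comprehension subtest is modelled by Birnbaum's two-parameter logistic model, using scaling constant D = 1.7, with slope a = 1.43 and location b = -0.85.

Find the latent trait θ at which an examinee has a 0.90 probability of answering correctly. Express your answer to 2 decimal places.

0.05

P(θ) = 1 / (1 + exp(−D·a(θ − b)))
logit = ln(0.9000/0.1000) = 2.1972
θ = b + logit/(1.7·a) = -0.85 + 2.1972/2.4310 = 0.0538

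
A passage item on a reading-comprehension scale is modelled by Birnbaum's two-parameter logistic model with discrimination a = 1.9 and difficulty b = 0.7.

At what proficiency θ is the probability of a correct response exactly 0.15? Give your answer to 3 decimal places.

P(θ) = 1 / (1 + exp(−a(θ − b)))
logit = ln(0.1500/0.8500) = -1.7346
θ = b + logit/(a) = 0.7 + (-1.7346)/1.9000 = -0.2129

-0.213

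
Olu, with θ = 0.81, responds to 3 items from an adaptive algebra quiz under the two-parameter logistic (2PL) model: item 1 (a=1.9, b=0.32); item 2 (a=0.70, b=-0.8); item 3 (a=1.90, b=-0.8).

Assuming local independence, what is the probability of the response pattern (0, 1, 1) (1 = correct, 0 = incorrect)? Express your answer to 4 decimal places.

P(θ) = 1 / (1 + exp(−a(θ − b)))
P_1 = 1/(1+e^{-0.9310}) = 0.7173
P_2 = 1/(1+e^{-1.1270}) = 0.7553
P_3 = 1/(1+e^{-3.0590}) = 0.9552
L = (1−P_1) × P_2 × P_3 = 0.2827 × 0.7553 × 0.9552 = 0.20396

0.2040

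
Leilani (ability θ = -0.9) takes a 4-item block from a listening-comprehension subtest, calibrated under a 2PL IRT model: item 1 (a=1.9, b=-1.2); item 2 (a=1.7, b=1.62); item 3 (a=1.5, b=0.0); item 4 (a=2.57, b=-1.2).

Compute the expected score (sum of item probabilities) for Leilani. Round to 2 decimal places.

P(θ) = 1 / (1 + exp(−a(θ − b)))
P_1 = 1/(1+e^{-0.5700}) = 0.6388
P_2 = 1/(1+e^{4.2840}) = 0.0136
P_3 = 1/(1+e^{1.3500}) = 0.2059
P_4 = 1/(1+e^{-0.7710}) = 0.6837
E[score] = 0.6388 + 0.0136 + 0.2059 + 0.6837 = 1.5420

1.54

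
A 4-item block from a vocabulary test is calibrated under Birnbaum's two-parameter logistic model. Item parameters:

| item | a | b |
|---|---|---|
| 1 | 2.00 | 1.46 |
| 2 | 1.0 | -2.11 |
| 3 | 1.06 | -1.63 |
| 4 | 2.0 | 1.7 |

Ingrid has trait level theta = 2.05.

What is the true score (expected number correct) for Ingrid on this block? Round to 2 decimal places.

3.40

P(theta) = 1 / (1 + exp(−a(theta − b)))
P_1 = 1/(1+e^{-1.1800}) = 0.7649
P_2 = 1/(1+e^{-4.1600}) = 0.9846
P_3 = 1/(1+e^{-3.9008}) = 0.9802
P_4 = 1/(1+e^{-0.7000}) = 0.6682
E[score] = 0.7649 + 0.9846 + 0.9802 + 0.6682 = 3.3979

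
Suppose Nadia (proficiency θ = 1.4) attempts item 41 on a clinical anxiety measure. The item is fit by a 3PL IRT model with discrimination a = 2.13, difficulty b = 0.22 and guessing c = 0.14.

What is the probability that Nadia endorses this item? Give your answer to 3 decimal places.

0.936

P(θ) = c + (1 − c) · 1 / (1 + exp(−a(θ − b)))
Exponent: 2.13 × (1.4 − 0.22) = 2.5134
1/(1 + e^{-2.5134}) = 0.9251
P = 0.14 + 0.86 × 0.9251 = 0.9356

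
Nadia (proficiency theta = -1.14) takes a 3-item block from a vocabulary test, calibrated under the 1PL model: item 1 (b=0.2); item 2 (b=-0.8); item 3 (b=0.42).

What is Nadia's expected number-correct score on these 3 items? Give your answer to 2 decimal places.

P(theta) = 1 / (1 + exp(−(theta − b)))
P_1 = 1/(1+e^{1.3400}) = 0.2075
P_2 = 1/(1+e^{0.3400}) = 0.4158
P_3 = 1/(1+e^{1.5600}) = 0.1736
E[score] = 0.2075 + 0.4158 + 0.1736 = 0.7970

0.80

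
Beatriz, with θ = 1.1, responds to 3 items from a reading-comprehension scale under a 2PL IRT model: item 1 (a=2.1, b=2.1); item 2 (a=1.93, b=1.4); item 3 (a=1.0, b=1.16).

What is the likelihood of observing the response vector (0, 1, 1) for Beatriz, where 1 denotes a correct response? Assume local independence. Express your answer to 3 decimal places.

P(θ) = 1 / (1 + exp(−a(θ − b)))
P_1 = 1/(1+e^{2.1000}) = 0.1091
P_2 = 1/(1+e^{0.5790}) = 0.3592
P_3 = 1/(1+e^{0.0600}) = 0.4850
L = (1−P_1) × P_2 × P_3 = 0.8909 × 0.3592 × 0.4850 = 0.15519

0.155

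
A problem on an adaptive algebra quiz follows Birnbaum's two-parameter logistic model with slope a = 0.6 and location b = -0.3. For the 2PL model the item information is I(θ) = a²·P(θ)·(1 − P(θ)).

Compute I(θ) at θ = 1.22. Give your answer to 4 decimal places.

0.0736

P = 1/(1+e^{-0.9120}) = 0.7134
P(1−P) = 0.7134 × 0.2866 = 0.2045
I = a² × P(1−P) = 0.6² × 0.2045 = 0.07360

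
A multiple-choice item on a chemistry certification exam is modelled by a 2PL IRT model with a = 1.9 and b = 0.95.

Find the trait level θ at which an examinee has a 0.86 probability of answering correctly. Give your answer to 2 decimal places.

P(θ) = 1 / (1 + exp(−a(θ − b)))
logit = ln(0.8600/0.1400) = 1.8153
θ = b + logit/(a) = 0.95 + 1.8153/1.9000 = 1.9054

1.91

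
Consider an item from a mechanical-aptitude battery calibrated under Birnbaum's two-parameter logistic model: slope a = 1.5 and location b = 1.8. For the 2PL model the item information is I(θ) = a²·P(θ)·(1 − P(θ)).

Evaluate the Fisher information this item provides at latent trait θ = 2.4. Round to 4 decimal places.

0.4624

P = 1/(1+e^{-0.9000}) = 0.7109
P(1−P) = 0.7109 × 0.2891 = 0.2055
I = a² × P(1−P) = 1.5² × 0.2055 = 0.46238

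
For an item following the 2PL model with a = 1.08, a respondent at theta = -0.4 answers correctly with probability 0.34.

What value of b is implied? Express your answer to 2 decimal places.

P(theta) = 1 / (1 + exp(−a(theta − b)))
logit(0.34) = ln(0.34/0.66) = -0.6633
b = theta − logit/(a) = -0.4 − (-0.6633)/1.0800 = 0.2142

0.21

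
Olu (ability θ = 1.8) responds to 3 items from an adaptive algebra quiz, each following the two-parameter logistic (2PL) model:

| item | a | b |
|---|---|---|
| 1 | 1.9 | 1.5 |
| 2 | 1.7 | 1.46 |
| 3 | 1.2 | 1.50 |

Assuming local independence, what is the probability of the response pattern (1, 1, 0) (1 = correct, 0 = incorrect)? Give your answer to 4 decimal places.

P(θ) = 1 / (1 + exp(−a(θ − b)))
P_1 = 1/(1+e^{-0.5700}) = 0.6388
P_2 = 1/(1+e^{-0.5780}) = 0.6406
P_3 = 1/(1+e^{-0.3600}) = 0.5890
L = P_1 × P_2 × (1−P_3) = 0.6388 × 0.6406 × 0.4110 = 0.16816

0.1682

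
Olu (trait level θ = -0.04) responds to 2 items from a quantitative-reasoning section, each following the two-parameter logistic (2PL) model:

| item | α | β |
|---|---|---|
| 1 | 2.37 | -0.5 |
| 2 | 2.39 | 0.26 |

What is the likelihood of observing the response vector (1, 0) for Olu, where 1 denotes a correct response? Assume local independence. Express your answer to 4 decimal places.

P(θ) = 1 / (1 + exp(−α(θ − β)))
P_1 = 1/(1+e^{-1.0902}) = 0.7484
P_2 = 1/(1+e^{0.7170}) = 0.3281
L = P_1 × (1−P_2) = 0.7484 × 0.6719 = 0.50290

0.5029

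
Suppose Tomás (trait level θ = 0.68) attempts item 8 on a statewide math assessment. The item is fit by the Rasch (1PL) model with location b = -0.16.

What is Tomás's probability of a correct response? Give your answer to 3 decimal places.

P(θ) = 1 / (1 + exp(−(θ − b)))
Exponent: (0.68 − (-0.16)) = 0.8400
1/(1 + e^{-0.8400}) = 0.6985
P = 0.6985

0.698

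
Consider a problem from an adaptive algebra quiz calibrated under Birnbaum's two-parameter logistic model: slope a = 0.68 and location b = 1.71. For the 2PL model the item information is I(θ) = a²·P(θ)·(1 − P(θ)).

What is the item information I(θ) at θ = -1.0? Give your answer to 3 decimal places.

P = 1/(1+e^{1.8428}) = 0.1367
P(1−P) = 0.1367 × 0.8633 = 0.1180
I = a² × P(1−P) = 0.68² × 0.1180 = 0.05458

0.055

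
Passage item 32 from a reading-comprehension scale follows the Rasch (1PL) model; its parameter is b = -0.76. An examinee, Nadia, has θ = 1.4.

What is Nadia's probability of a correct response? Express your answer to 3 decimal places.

P(θ) = 1 / (1 + exp(−(θ − b)))
Exponent: (1.4 − (-0.76)) = 2.1600
1/(1 + e^{-2.1600}) = 0.8966
P = 0.8966

0.897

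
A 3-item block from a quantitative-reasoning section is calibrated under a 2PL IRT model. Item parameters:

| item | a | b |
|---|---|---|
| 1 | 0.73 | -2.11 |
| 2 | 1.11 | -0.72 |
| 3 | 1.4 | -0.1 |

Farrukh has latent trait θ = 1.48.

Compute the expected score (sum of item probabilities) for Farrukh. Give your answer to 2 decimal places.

P(θ) = 1 / (1 + exp(−a(θ − b)))
P_1 = 1/(1+e^{-2.6207}) = 0.9322
P_2 = 1/(1+e^{-2.4420}) = 0.9200
P_3 = 1/(1+e^{-2.2120}) = 0.9013
E[score] = 0.9322 + 0.9200 + 0.9013 = 2.7535

2.75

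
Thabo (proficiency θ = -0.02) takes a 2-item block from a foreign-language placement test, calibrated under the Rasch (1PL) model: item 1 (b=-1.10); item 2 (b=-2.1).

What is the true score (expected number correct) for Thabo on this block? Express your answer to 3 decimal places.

1.635

P(θ) = 1 / (1 + exp(−(θ − b)))
P_1 = 1/(1+e^{-1.0800}) = 0.7465
P_2 = 1/(1+e^{-2.0800}) = 0.8889
E[score] = 0.7465 + 0.8889 = 1.6354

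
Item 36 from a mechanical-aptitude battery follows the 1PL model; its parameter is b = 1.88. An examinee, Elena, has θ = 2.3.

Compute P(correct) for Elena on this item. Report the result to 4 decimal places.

0.6035

P(θ) = 1 / (1 + exp(−(θ − b)))
Exponent: (2.3 − 1.88) = 0.4200
1/(1 + e^{-0.4200}) = 0.6035
P = 0.6035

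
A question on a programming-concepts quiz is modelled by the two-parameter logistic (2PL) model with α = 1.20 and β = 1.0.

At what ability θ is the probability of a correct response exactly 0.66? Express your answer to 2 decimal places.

1.55

P(θ) = 1 / (1 + exp(−α(θ − β)))
logit = ln(0.6600/0.3400) = 0.6633
θ = β + logit/(α) = 1.0 + 0.6633/1.2000 = 1.5527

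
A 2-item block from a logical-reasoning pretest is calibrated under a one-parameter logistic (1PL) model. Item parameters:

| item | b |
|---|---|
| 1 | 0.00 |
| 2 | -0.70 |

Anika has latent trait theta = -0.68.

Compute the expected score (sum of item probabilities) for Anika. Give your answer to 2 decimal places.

0.84

P(theta) = 1 / (1 + exp(−(theta − b)))
P_1 = 1/(1+e^{0.6800}) = 0.3363
P_2 = 1/(1+e^{-0.0200}) = 0.5050
E[score] = 0.3363 + 0.5050 = 0.8413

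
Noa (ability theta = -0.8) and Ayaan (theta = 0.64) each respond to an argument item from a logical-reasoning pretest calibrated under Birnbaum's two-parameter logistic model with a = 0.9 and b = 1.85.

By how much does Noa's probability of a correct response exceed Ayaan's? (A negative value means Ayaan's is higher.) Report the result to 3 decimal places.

-0.167

P(theta) = 1 / (1 + exp(−a(theta − b)))
P(Noa) = 0.0843  [exponent -2.3850]
P(Ayaan) = 0.2518  [exponent -1.0890]
Difference = 0.0843 − 0.2518 = -0.1675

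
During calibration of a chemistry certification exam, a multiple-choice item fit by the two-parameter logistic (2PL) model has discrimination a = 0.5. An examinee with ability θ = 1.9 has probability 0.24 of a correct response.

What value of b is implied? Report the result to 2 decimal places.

4.21

P(θ) = 1 / (1 + exp(−a(θ − b)))
logit(0.24) = ln(0.24/0.76) = -1.1527
b = θ − logit/(a) = 1.9 − (-1.1527)/0.5000 = 4.2054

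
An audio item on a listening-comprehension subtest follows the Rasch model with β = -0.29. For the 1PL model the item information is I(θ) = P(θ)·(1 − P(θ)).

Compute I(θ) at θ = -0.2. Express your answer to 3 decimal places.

P = 1/(1+e^{-0.0900}) = 0.5225
P(1−P) = 0.5225 × 0.4775 = 0.2495
I = P(1−P) = 0.24949

0.249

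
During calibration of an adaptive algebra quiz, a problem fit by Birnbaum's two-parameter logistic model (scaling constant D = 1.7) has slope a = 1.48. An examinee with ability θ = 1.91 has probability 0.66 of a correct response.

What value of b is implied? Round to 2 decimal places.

P(θ) = 1 / (1 + exp(−D·a(θ − b)))
logit(0.66) = ln(0.66/0.34) = 0.6633
b = θ − logit/(1.7·a) = 1.91 − 0.6633/2.5160 = 1.6464

1.65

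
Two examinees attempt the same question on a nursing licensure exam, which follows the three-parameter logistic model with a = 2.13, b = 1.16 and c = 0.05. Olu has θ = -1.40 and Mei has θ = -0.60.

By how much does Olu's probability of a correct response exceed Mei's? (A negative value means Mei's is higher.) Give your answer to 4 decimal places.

P(θ) = c + (1 − c) · 1 / (1 + exp(−a(θ − b)))
P(Olu) = 0.0541  [exponent -5.4528]
P(Mei) = 0.0719  [exponent -3.7488]
Difference = 0.0541 − 0.0719 = -0.0178

-0.0178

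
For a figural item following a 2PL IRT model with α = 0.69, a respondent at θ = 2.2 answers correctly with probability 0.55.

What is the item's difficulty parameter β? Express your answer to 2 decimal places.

1.91

P(θ) = 1 / (1 + exp(−α(θ − β)))
logit(0.55) = ln(0.55/0.45) = 0.2007
β = θ − logit/(α) = 2.2 − 0.2007/0.6900 = 1.9092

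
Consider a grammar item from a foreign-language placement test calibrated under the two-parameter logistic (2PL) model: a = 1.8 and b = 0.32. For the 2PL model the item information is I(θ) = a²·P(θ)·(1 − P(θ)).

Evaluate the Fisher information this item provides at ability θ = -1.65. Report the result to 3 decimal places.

P = 1/(1+e^{3.5460}) = 0.0280
P(1−P) = 0.0280 × 0.9720 = 0.0272
I = a² × P(1−P) = 1.8² × 0.0272 = 0.08828

0.088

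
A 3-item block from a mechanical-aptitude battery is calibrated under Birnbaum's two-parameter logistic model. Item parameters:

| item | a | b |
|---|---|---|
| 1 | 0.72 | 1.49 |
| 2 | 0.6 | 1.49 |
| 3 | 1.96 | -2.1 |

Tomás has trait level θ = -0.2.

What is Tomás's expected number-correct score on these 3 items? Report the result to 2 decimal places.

P(θ) = 1 / (1 + exp(−a(θ − b)))
P_1 = 1/(1+e^{1.2168}) = 0.2285
P_2 = 1/(1+e^{1.0140}) = 0.2662
P_3 = 1/(1+e^{-3.7240}) = 0.9764
E[score] = 0.2285 + 0.2662 + 0.9764 = 1.4711

1.47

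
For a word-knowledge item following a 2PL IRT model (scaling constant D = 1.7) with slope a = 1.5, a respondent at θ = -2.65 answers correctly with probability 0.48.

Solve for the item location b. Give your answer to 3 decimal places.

P(θ) = 1 / (1 + exp(−D·a(θ − b)))
logit(0.48) = ln(0.48/0.52) = -0.0800
b = θ − logit/(1.7·a) = -2.65 − (-0.0800)/2.5500 = -2.6186

-2.619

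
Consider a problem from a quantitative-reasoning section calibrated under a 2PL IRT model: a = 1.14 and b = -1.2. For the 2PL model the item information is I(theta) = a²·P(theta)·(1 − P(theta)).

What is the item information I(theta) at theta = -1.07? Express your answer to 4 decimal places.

P = 1/(1+e^{-0.1482}) = 0.5370
P(1−P) = 0.5370 × 0.4630 = 0.2486
I = a² × P(1−P) = 1.14² × 0.2486 = 0.32312

0.3231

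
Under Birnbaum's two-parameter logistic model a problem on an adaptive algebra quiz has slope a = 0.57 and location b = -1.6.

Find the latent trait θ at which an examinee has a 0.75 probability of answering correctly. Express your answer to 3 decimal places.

0.327

P(θ) = 1 / (1 + exp(−a(θ − b)))
logit = ln(0.7500/0.2500) = 1.0986
θ = b + logit/(a) = -1.6 + 1.0986/0.5700 = 0.3274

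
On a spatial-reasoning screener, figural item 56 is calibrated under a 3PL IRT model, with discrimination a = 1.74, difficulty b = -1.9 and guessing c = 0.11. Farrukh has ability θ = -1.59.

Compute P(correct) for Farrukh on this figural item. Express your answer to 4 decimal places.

P(θ) = c + (1 − c) · 1 / (1 + exp(−a(θ − b)))
Exponent: 1.74 × (-1.59 − (-1.9)) = 0.5394
1/(1 + e^{-0.5394}) = 0.6317
P = 0.11 + 0.89 × 0.6317 = 0.6722

0.6722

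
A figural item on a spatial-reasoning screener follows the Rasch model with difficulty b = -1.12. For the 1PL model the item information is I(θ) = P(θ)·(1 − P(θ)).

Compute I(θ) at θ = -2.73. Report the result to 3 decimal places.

0.139

P = 1/(1+e^{1.6100}) = 0.1666
P(1−P) = 0.1666 × 0.8334 = 0.1388
I = P(1−P) = 0.13884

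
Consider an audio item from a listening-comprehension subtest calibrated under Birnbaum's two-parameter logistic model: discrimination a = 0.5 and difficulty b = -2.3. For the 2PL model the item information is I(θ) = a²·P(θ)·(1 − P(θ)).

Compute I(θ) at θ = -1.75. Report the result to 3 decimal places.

P = 1/(1+e^{-0.2750}) = 0.5683
P(1−P) = 0.5683 × 0.4317 = 0.2453
I = a² × P(1−P) = 0.5² × 0.2453 = 0.06133

0.061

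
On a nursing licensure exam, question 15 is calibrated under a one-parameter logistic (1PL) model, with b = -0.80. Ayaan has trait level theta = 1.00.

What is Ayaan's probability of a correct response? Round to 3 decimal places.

P(theta) = 1 / (1 + exp(−(theta − b)))
Exponent: (1.00 − (-0.80)) = 1.8000
1/(1 + e^{-1.8000}) = 0.8581
P = 0.8581

0.858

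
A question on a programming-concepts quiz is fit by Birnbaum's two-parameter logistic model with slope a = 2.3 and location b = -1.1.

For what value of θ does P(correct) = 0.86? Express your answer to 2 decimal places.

P(θ) = 1 / (1 + exp(−a(θ − b)))
logit = ln(0.8600/0.1400) = 1.8153
θ = b + logit/(a) = -1.1 + 1.8153/2.3000 = -0.3107

-0.31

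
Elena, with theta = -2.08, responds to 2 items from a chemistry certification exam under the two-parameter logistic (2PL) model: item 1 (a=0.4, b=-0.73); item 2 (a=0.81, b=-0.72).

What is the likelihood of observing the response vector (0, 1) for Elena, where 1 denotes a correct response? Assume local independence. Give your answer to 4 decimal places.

0.1576

P(theta) = 1 / (1 + exp(−a(theta − b)))
P_1 = 1/(1+e^{0.5400}) = 0.3682
P_2 = 1/(1+e^{1.1016}) = 0.2494
L = (1−P_1) × P_2 = 0.6318 × 0.2494 = 0.15760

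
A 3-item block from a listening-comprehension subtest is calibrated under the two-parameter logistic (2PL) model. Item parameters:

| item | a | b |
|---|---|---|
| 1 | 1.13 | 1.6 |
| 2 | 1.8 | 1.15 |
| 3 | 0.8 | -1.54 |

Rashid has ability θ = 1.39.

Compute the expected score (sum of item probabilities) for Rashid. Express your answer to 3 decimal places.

P(θ) = 1 / (1 + exp(−a(θ − b)))
P_1 = 1/(1+e^{0.2373}) = 0.4410
P_2 = 1/(1+e^{-0.4320}) = 0.6064
P_3 = 1/(1+e^{-2.3440}) = 0.9125
E[score] = 0.4410 + 0.6064 + 0.9125 = 1.9598

1.960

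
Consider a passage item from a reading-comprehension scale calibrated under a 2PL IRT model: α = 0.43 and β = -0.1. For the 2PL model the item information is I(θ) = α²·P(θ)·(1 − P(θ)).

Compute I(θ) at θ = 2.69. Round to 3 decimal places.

0.033

P = 1/(1+e^{-1.1997}) = 0.7685
P(1−P) = 0.7685 × 0.2315 = 0.1779
I = α² × P(1−P) = 0.43² × 0.1779 = 0.03290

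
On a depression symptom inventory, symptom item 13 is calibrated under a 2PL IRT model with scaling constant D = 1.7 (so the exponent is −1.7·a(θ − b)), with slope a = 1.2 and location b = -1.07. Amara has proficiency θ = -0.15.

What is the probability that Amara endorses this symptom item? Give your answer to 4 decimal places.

0.8672

P(θ) = 1 / (1 + exp(−D·a(θ − b)))
Exponent: 1.7 × 1.2 × (-0.15 − (-1.07)) = 1.8768
1/(1 + e^{-1.8768}) = 0.8672
P = 0.8672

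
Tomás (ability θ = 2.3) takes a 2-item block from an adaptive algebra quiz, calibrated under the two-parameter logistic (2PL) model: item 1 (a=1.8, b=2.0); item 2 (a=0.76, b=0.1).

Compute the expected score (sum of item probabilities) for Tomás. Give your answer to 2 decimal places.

P(θ) = 1 / (1 + exp(−a(θ − b)))
P_1 = 1/(1+e^{-0.5400}) = 0.6318
P_2 = 1/(1+e^{-1.6720}) = 0.8418
E[score] = 0.6318 + 0.8418 = 1.4737

1.47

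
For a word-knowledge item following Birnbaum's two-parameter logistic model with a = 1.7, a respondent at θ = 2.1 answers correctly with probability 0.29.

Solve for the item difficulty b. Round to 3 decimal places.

2.627

P(θ) = 1 / (1 + exp(−a(θ − b)))
logit(0.29) = ln(0.29/0.71) = -0.8954
b = θ − logit/(a) = 2.1 − (-0.8954)/1.7000 = 2.6267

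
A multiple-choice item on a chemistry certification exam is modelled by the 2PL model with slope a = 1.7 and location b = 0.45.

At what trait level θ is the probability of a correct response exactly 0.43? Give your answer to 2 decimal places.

0.28

P(θ) = 1 / (1 + exp(−a(θ − b)))
logit = ln(0.4300/0.5700) = -0.2819
θ = b + logit/(a) = 0.45 + (-0.2819)/1.7000 = 0.2842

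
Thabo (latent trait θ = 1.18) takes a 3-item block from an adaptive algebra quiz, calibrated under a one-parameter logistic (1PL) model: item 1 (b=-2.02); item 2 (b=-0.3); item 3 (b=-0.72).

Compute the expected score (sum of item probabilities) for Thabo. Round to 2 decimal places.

P(θ) = 1 / (1 + exp(−(θ − b)))
P_1 = 1/(1+e^{-3.2000}) = 0.9608
P_2 = 1/(1+e^{-1.4800}) = 0.8146
P_3 = 1/(1+e^{-1.9000}) = 0.8699
E[score] = 0.9608 + 0.8146 + 0.8699 = 2.6453

2.65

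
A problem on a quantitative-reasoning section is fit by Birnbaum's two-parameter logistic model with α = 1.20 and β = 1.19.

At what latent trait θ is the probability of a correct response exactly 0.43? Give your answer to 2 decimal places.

0.96

P(θ) = 1 / (1 + exp(−α(θ − β)))
logit = ln(0.4300/0.5700) = -0.2819
θ = β + logit/(α) = 1.19 + (-0.2819)/1.2000 = 0.9551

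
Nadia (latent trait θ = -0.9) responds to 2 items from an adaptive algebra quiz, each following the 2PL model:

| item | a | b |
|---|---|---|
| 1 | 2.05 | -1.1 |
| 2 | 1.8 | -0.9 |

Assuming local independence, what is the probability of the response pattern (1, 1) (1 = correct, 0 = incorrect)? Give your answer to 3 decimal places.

0.301

P(θ) = 1 / (1 + exp(−a(θ − b)))
P_1 = 1/(1+e^{-0.4100}) = 0.6011
P_2 = 1/(1+e^{0.0000}) = 0.5000
L = P_1 × P_2 = 0.6011 × 0.5000 = 0.30054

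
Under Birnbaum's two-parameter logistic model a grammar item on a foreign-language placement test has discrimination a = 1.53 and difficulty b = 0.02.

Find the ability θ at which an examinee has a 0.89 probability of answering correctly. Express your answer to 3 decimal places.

1.386

P(θ) = 1 / (1 + exp(−a(θ − b)))
logit = ln(0.8900/0.1100) = 2.0907
θ = b + logit/(a) = 0.02 + 2.0907/1.5300 = 1.3865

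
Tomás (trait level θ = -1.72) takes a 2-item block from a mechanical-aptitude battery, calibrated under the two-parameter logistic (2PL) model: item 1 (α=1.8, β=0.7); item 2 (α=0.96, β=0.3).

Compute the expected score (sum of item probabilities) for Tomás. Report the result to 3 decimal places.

0.138

P(θ) = 1 / (1 + exp(−α(θ − β)))
P_1 = 1/(1+e^{4.3560}) = 0.0127
P_2 = 1/(1+e^{1.9392}) = 0.1257
E[score] = 0.0127 + 0.1257 = 0.1384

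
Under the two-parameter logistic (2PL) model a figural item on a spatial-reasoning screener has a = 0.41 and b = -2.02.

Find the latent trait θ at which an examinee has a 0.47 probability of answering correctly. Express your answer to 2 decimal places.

-2.31

P(θ) = 1 / (1 + exp(−a(θ − b)))
logit = ln(0.4700/0.5300) = -0.1201
θ = b + logit/(a) = -2.02 + (-0.1201)/0.4100 = -2.3130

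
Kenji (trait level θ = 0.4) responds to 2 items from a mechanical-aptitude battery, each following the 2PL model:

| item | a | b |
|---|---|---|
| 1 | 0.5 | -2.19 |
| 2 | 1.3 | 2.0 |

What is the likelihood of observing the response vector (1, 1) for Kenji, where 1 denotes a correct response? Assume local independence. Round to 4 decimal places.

0.0872

P(θ) = 1 / (1 + exp(−a(θ − b)))
P_1 = 1/(1+e^{-1.2950}) = 0.7850
P_2 = 1/(1+e^{2.0800}) = 0.1111
L = P_1 × P_2 = 0.7850 × 0.1111 = 0.08718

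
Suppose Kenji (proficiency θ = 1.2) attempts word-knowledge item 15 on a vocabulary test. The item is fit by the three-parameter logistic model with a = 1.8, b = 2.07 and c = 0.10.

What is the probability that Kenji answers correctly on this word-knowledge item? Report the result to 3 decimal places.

0.256

P(θ) = c + (1 − c) · 1 / (1 + exp(−a(θ − b)))
Exponent: 1.8 × (1.2 − 2.07) = -1.5660
1/(1 + e^{1.5660}) = 0.1728
P = 0.10 + 0.90 × 0.1728 = 0.2555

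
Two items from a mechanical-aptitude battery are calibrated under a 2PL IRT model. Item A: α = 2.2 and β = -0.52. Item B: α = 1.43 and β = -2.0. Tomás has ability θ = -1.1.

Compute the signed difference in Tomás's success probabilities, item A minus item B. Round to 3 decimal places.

P(θ) = 1 / (1 + exp(−α(θ − β)))
P_A = 0.2182
P_B = 0.7836
P_A − P_B = -0.5654

-0.565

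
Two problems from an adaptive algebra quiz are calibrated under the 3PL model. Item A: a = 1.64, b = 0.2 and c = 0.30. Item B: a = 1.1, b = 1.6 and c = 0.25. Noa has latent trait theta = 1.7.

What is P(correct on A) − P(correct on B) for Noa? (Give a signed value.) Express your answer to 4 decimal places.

P(theta) = c + (1 − c) · 1 / (1 + exp(−a(theta − b)))
P_A = 0.9449
P_B = 0.6456
P_A − P_B = 0.2993

0.2993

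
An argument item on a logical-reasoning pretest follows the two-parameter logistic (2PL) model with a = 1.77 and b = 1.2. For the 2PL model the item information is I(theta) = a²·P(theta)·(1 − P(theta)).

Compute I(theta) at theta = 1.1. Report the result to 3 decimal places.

P = 1/(1+e^{0.1770}) = 0.4559
P(1−P) = 0.4559 × 0.5441 = 0.2481
I = a² × P(1−P) = 1.77² × 0.2481 = 0.77712

0.777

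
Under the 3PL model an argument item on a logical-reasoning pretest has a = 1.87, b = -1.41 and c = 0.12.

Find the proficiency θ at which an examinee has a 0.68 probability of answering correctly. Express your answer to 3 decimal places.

P(θ) = c + (1 − c) · 1 / (1 + exp(−a(θ − b)))
Remove guessing floor: (0.68 − 0.12)/(1 − 0.12) = 0.6364
logit = ln(0.6364/0.3636) = 0.5596
θ = b + logit/(a) = -1.41 + 0.5596/1.8700 = -1.1107

-1.111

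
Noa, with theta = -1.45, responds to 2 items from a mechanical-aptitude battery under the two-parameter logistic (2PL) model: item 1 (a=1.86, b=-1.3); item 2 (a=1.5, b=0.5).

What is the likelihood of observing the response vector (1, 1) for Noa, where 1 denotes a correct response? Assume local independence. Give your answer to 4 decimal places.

0.0219

P(theta) = 1 / (1 + exp(−a(theta − b)))
P_1 = 1/(1+e^{0.2790}) = 0.4307
P_2 = 1/(1+e^{2.9250}) = 0.0509
L = P_1 × P_2 = 0.4307 × 0.0509 = 0.02194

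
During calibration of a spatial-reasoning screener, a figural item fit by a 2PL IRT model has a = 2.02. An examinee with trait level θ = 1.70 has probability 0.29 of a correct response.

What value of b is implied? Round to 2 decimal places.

P(θ) = 1 / (1 + exp(−a(θ − b)))
logit(0.29) = ln(0.29/0.71) = -0.8954
b = θ − logit/(a) = 1.70 − (-0.8954)/2.0200 = 2.1433

2.14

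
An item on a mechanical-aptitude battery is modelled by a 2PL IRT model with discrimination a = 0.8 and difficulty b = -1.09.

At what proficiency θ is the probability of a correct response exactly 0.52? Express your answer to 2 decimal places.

P(θ) = 1 / (1 + exp(−a(θ − b)))
logit = ln(0.5200/0.4800) = 0.0800
θ = b + logit/(a) = -1.09 + 0.0800/0.8000 = -0.9899

-0.99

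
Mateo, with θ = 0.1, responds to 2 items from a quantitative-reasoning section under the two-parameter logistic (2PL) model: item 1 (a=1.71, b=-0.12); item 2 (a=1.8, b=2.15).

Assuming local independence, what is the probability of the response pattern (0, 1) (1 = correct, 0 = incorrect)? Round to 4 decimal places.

0.0099

P(θ) = 1 / (1 + exp(−a(θ − b)))
P_1 = 1/(1+e^{-0.3762}) = 0.5930
P_2 = 1/(1+e^{3.6900}) = 0.0244
L = (1−P_1) × P_2 = 0.4070 × 0.0244 = 0.00992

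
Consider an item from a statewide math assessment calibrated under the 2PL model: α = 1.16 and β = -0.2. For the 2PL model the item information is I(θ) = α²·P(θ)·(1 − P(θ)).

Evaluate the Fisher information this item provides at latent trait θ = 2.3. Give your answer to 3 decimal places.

P = 1/(1+e^{-2.9000}) = 0.9478
P(1−P) = 0.9478 × 0.0522 = 0.0494
I = α² × P(1−P) = 1.16² × 0.0494 = 0.06652

0.067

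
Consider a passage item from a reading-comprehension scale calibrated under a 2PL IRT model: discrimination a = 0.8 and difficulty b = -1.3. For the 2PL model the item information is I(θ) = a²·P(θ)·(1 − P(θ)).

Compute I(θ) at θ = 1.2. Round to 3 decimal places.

0.067

P = 1/(1+e^{-2.0000}) = 0.8808
P(1−P) = 0.8808 × 0.1192 = 0.1050
I = a² × P(1−P) = 0.8² × 0.1050 = 0.06720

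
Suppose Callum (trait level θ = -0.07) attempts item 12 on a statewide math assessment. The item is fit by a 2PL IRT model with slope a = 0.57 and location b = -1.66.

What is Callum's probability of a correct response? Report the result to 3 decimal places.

P(θ) = 1 / (1 + exp(−a(θ − b)))
Exponent: 0.57 × (-0.07 − (-1.66)) = 0.9063
1/(1 + e^{-0.9063}) = 0.7122

0.712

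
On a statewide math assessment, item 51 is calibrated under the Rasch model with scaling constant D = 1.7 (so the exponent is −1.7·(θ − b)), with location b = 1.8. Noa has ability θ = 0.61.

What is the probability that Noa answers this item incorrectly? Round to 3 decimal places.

P(θ) = 1 / (1 + exp(−D·(θ − b)))
Exponent: 1.7 × (0.61 − 1.8) = -2.0230
1/(1 + e^{2.0230}) = 0.1168
P = 0.1168
P(incorrect) = 1 − 0.1168 = 0.8832

0.883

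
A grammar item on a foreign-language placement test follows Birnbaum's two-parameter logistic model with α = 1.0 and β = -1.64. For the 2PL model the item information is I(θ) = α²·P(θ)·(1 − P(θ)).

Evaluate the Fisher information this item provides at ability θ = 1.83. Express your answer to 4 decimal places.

0.0293

P = 1/(1+e^{-3.4700}) = 0.9698
P(1−P) = 0.9698 × 0.0302 = 0.0293
I = α² × P(1−P) = 1.0² × 0.0293 = 0.02927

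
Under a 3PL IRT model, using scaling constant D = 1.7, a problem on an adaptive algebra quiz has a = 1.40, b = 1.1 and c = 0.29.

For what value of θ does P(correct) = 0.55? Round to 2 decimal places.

P(θ) = c + (1 − c) · 1 / (1 + exp(−D·a(θ − b)))
Remove guessing floor: (0.55 − 0.29)/(1 − 0.29) = 0.3662
logit = ln(0.3662/0.6338) = -0.5486
θ = b + logit/(1.7·a) = 1.1 + (-0.5486)/2.3800 = 0.8695

0.87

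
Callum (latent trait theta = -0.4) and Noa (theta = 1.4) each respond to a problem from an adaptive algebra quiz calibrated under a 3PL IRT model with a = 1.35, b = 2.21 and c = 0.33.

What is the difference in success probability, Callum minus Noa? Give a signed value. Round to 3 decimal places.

-0.149

P(theta) = c + (1 − c) · 1 / (1 + exp(−a(theta − b)))
P(Callum) = 0.3492  [exponent -3.5235]
P(Noa) = 0.4981  [exponent -1.0935]
Difference = 0.3492 − 0.4981 = -0.1489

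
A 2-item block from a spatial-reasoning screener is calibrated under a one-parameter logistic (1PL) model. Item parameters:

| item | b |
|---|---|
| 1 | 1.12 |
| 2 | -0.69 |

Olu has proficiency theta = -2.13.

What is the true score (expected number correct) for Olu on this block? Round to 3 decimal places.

0.229

P(theta) = 1 / (1 + exp(−(theta − b)))
P_1 = 1/(1+e^{3.2500}) = 0.0373
P_2 = 1/(1+e^{1.4400}) = 0.1915
E[score] = 0.0373 + 0.1915 = 0.2289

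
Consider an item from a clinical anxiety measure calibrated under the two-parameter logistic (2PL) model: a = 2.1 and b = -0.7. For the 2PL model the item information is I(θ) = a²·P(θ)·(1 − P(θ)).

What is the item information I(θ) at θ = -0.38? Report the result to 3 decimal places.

P = 1/(1+e^{-0.6720}) = 0.6620
P(1−P) = 0.6620 × 0.3380 = 0.2238
I = a² × P(1−P) = 2.1² × 0.2238 = 0.98683

0.987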